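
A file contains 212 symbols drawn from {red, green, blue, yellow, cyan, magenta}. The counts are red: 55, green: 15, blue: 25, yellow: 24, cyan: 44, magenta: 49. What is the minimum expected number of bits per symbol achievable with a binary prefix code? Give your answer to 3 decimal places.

Probabilities are the counts divided by 212.
Repeatedly combine the two least-probable nodes; the expected code length is the sum of the merged weights.
merge 15/212 + 6/53 → 39/212
merge 25/212 + 39/212 → 16/53
merge 11/53 + 49/212 → 93/212
merge 55/212 + 16/53 → 119/212
merge 93/212 + 119/212 → 1
L = 39/212 + 16/53 + 93/212 + 119/212 + 1 = 527/212 ≈ 2.486 bits/symbol.

2.486 bits/symbol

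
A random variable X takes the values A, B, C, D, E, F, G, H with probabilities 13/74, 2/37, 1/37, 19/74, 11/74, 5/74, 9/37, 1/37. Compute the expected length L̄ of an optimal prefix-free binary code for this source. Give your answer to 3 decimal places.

Repeatedly combine the two least-probable nodes; the expected code length is the sum of the merged weights.
merge 1/37 + 1/37 → 2/37
merge 2/37 + 2/37 → 4/37
merge 5/74 + 4/37 → 13/74
merge 11/74 + 13/74 → 12/37
merge 13/74 + 9/37 → 31/74
merge 19/74 + 12/37 → 43/74
merge 31/74 + 43/74 → 1
L = 2/37 + 4/37 + 13/74 + 12/37 + 31/74 + 43/74 + 1 = 197/74 ≈ 2.662 bits/symbol.

2.662 bits/symbol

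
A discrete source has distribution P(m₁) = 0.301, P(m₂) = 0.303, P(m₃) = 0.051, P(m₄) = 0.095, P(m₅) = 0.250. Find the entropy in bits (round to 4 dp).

2.0849 bits

H = −Σ pᵢ log₂ pᵢ.
−0.301·log₂(0.301) = 0.5214
−0.303·log₂(0.303) = 0.5220
−0.051·log₂(0.051) = 0.2190
−0.095·log₂(0.095) = 0.3226
−0.250·log₂(0.250) = 0.5000
Sum ≈ 2.0849 → 2.0849 bits.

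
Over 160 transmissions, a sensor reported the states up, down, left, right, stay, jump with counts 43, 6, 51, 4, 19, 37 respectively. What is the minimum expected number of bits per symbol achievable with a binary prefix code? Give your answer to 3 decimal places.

2.244 bits/symbol

Probabilities are the counts divided by 160.
Repeatedly combine the two least-probable nodes; the expected code length is the sum of the merged weights.
merge 1/40 + 3/80 → 1/16
merge 1/16 + 19/160 → 29/160
merge 29/160 + 37/160 → 33/80
merge 43/160 + 51/160 → 47/80
merge 33/80 + 47/80 → 1
L = 1/16 + 29/160 + 33/80 + 47/80 + 1 = 359/160 ≈ 2.244 bits/symbol.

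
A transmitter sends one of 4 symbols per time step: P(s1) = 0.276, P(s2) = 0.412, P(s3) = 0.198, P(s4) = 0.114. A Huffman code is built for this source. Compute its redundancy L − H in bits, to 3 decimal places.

0.041 bits

Entropy H = −Σ p log₂ p ≈ 1.8594 bits.
Huffman merges: 57/500+99/500→39/125; 69/250+39/125→147/250; 103/250+147/250→1. L = 19/10 ≈ 1.9000.
L − H = 1.9000 − 1.8594 = 0.041 bits.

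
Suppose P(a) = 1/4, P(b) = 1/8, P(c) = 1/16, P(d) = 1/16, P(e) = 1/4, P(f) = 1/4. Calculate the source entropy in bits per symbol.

Each probability is a power of 1/2, so log₂(1/p) is an integer.
H = Σ p·log₂(1/p) = 1/4·2 + 1/8·3 + 1/16·4 + 1/16·4 + 1/4·2 + 1/4·2 = 2.375 bits.

2.375 bits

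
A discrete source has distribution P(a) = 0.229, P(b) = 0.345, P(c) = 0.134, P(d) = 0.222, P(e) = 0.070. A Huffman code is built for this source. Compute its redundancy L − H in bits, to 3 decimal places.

0.048 bits

Entropy H = −Σ p log₂ p ≈ 2.1558 bits.
Huffman merges: 7/100+67/500→51/250; 51/250+111/500→213/500; 229/1000+69/200→287/500; 213/500+287/500→1. L = 551/250 ≈ 2.2040.
L − H = 2.2040 − 2.1558 = 0.048 bits.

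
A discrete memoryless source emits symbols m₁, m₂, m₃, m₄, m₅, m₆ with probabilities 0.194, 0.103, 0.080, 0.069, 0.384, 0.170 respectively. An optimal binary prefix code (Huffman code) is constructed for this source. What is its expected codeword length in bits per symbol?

Repeatedly combine the two least-probable nodes; the expected code length is the sum of the merged weights.
merge 69/1000 + 2/25 → 149/1000
merge 103/1000 + 149/1000 → 63/250
merge 17/100 + 97/500 → 91/250
merge 63/250 + 91/250 → 77/125
merge 48/125 + 77/125 → 1
L = 149/1000 + 63/250 + 91/250 + 77/125 + 1 = 2381/1000 = 2.381 bits/symbol.

2.381 bits/symbol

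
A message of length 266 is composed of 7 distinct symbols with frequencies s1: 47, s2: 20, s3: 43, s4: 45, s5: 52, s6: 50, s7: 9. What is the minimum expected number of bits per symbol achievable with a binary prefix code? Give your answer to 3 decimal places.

2.726 bits/symbol

Probabilities are the counts divided by 266.
Repeatedly combine the two least-probable nodes; the expected code length is the sum of the merged weights.
merge 9/266 + 10/133 → 29/266
merge 29/266 + 43/266 → 36/133
merge 45/266 + 47/266 → 46/133
merge 25/133 + 26/133 → 51/133
merge 36/133 + 46/133 → 82/133
merge 51/133 + 82/133 → 1
L = 29/266 + 36/133 + 46/133 + 51/133 + 82/133 + 1 = 725/266 ≈ 2.726 bits/symbol.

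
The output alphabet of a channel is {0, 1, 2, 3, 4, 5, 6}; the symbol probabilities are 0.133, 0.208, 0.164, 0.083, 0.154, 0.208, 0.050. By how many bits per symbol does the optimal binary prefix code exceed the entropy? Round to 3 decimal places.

0.030 bits

Entropy H = −Σ p log₂ p ≈ 2.6870 bits.
Huffman merges: 1/20+83/1000→133/1000; 133/1000+133/1000→133/500; 77/500+41/250→159/500; 26/125+26/125→52/125; 133/500+159/500→73/125; 52/125+73/125→1. L = 2717/1000 ≈ 2.7170.
L − H = 2.7170 − 2.6870 = 0.030 bits.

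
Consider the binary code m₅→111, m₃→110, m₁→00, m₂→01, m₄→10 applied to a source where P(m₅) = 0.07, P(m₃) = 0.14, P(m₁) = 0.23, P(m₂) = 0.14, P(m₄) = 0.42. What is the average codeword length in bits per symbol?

L̄ = Σ pᵢ·ℓᵢ = 0.07·3 + 0.14·3 + 0.23·2 + 0.14·2 + 0.42·2 = 2.21 bits/symbol.

2.21 bits/symbol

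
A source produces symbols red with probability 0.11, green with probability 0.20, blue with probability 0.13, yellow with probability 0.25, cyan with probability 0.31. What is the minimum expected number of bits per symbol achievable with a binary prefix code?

2.24 bits/symbol

Repeatedly combine the two least-probable nodes; the expected code length is the sum of the merged weights.
merge 11/100 + 13/100 → 6/25
merge 1/5 + 6/25 → 11/25
merge 1/4 + 31/100 → 14/25
merge 11/25 + 14/25 → 1
L = 6/25 + 11/25 + 14/25 + 1 = 56/25 = 2.24 bits/symbol.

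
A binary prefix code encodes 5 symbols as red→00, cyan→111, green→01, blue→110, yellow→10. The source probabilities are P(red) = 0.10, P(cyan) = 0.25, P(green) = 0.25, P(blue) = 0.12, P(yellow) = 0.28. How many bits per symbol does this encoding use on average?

L̄ = Σ pᵢ·ℓᵢ = 0.10·2 + 0.25·3 + 0.25·2 + 0.12·3 + 0.28·2 = 2.37 bits/symbol.

2.37 bits/symbol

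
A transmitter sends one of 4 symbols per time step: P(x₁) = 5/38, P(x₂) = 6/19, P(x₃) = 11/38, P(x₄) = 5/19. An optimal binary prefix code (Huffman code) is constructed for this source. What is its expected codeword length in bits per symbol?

2 bits/symbol

Repeatedly combine the two least-probable nodes; the expected code length is the sum of the merged weights.
merge 5/38 + 5/19 → 15/38
merge 11/38 + 6/19 → 23/38
merge 15/38 + 23/38 → 1
L = 15/38 + 23/38 + 1 = 2 bits/symbol.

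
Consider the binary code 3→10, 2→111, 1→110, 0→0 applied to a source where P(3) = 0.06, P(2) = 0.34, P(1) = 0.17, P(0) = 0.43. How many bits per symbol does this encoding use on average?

L̄ = Σ pᵢ·ℓᵢ = 0.06·2 + 0.34·3 + 0.17·3 + 0.43·1 = 2.08 bits/symbol.

2.08 bits/symbol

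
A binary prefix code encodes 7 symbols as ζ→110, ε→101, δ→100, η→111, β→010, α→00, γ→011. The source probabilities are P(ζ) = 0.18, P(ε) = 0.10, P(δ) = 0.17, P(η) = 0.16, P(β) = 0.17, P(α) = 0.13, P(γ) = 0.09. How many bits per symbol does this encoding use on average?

L̄ = Σ pᵢ·ℓᵢ = 0.18·3 + 0.10·3 + 0.17·3 + 0.16·3 + 0.17·3 + 0.13·2 + 0.09·3 = 2.87 bits/symbol.

2.87 bits/symbol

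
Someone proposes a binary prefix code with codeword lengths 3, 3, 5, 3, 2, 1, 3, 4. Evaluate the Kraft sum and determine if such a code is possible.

With common denominator 2^5 = 32: Σ 2^(−ℓᵢ) = 4/32 + 4/32 + 1/32 + 4/32 + 8/32 + 16/32 + 4/32 + 2/32 = 43/32 = 1.34375.
Kraft's inequality requires Σ ≤ 1; here Σ = 1.34375 > 1, so no such prefix code exists.

1.34375; no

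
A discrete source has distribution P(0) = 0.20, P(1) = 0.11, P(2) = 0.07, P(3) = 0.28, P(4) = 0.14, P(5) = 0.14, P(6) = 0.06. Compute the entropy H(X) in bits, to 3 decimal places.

2.635 bits

H = −Σ pᵢ log₂ pᵢ.
−0.20·log₂(0.20) = 0.4644
−0.11·log₂(0.11) = 0.3503
−0.07·log₂(0.07) = 0.2686
−0.28·log₂(0.28) = 0.5142
−0.14·log₂(0.14) = 0.3971
−0.14·log₂(0.14) = 0.3971
−0.06·log₂(0.06) = 0.2435
Sum ≈ 2.6352 → 2.635 bits.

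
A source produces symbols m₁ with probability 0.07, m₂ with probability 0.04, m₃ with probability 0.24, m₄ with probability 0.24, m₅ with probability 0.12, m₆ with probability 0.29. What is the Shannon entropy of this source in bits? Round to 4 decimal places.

2.3275 bits

H = −Σ pᵢ log₂ pᵢ.
−0.07·log₂(0.07) = 0.2686
−0.04·log₂(0.04) = 0.1858
−0.24·log₂(0.24) = 0.4941
−0.24·log₂(0.24) = 0.4941
−0.12·log₂(0.12) = 0.3671
−0.29·log₂(0.29) = 0.5179
Sum ≈ 2.3275 → 2.3275 bits.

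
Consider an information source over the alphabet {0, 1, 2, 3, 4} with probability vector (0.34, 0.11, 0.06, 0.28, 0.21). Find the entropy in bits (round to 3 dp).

H = −Σ pᵢ log₂ pᵢ.
−0.34·log₂(0.34) = 0.5292
−0.11·log₂(0.11) = 0.3503
−0.06·log₂(0.06) = 0.2435
−0.28·log₂(0.28) = 0.5142
−0.21·log₂(0.21) = 0.4728
Sum ≈ 2.1100 → 2.110 bits.

2.110 bits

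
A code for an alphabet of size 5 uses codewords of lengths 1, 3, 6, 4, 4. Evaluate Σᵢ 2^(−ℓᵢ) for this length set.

0.765625

With common denominator 2^6 = 64: Σ 2^(−ℓᵢ) = 32/64 + 8/64 + 1/64 + 4/64 + 4/64 = 49/64 = 0.765625.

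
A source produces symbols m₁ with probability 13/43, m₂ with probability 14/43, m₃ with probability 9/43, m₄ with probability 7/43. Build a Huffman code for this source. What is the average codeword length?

2 bits/symbol

Repeatedly combine the two least-probable nodes; the expected code length is the sum of the merged weights.
merge 7/43 + 9/43 → 16/43
merge 13/43 + 14/43 → 27/43
merge 16/43 + 27/43 → 1
L = 16/43 + 27/43 + 1 = 2 bits/symbol.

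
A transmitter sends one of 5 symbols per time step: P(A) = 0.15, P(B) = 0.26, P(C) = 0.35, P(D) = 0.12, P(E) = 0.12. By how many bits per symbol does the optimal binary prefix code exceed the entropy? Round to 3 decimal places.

Entropy H = −Σ p log₂ p ≈ 2.1801 bits.
Huffman merges: 3/25+3/25→6/25; 3/20+6/25→39/100; 13/50+7/20→61/100; 39/100+61/100→1. L = 56/25 ≈ 2.2400.
L − H = 2.2400 − 2.1801 = 0.060 bits.

0.060 bits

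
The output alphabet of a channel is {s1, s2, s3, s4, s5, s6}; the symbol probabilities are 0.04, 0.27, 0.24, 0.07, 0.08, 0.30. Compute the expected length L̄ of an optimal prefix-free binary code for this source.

Repeatedly combine the two least-probable nodes; the expected code length is the sum of the merged weights.
merge 1/25 + 7/100 → 11/100
merge 2/25 + 11/100 → 19/100
merge 19/100 + 6/25 → 43/100
merge 27/100 + 3/10 → 57/100
merge 43/100 + 57/100 → 1
L = 11/100 + 19/100 + 43/100 + 57/100 + 1 = 23/10 = 2.3 bits/symbol.

2.3 bits/symbol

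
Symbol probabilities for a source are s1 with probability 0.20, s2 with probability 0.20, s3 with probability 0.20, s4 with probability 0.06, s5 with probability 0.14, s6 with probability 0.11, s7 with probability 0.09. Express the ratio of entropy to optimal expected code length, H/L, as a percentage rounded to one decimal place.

98.1%

Entropy H = −Σ p log₂ p ≈ 2.6967 bits.
Huffman merges: 3/50+9/100→3/20; 11/100+7/50→1/4; 3/20+1/5→7/20; 1/5+1/5→2/5; 1/4+7/20→3/5; 2/5+3/5→1. L = 11/4 ≈ 2.7500.
Efficiency = H/L = 2.6967/2.7500 = 98.1%.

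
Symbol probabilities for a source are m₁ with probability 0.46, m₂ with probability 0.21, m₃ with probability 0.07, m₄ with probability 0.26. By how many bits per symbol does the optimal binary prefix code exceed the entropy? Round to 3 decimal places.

Entropy H = −Σ p log₂ p ≈ 1.7620 bits.
Huffman merges: 7/100+21/100→7/25; 13/50+7/25→27/50; 23/50+27/50→1. L = 91/50 ≈ 1.8200.
L − H = 1.8200 − 1.7620 = 0.058 bits.

0.058 bits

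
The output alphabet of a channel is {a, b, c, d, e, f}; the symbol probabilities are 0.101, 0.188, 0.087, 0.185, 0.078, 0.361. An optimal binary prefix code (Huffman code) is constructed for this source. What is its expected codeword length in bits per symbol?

Repeatedly combine the two least-probable nodes; the expected code length is the sum of the merged weights.
merge 39/500 + 87/1000 → 33/200
merge 101/1000 + 33/200 → 133/500
merge 37/200 + 47/250 → 373/1000
merge 133/500 + 361/1000 → 627/1000
merge 373/1000 + 627/1000 → 1
L = 33/200 + 133/500 + 373/1000 + 627/1000 + 1 = 2431/1000 = 2.431 bits/symbol.

2.431 bits/symbol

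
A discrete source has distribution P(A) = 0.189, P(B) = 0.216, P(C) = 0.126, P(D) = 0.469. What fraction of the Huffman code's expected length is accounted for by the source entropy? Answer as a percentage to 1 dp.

Entropy H = −Σ p log₂ p ≈ 1.8207 bits.
Huffman merges: 63/500+189/1000→63/200; 27/125+63/200→531/1000; 469/1000+531/1000→1. L = 923/500 ≈ 1.8460.
Efficiency = H/L = 1.8207/1.8460 = 98.6%.

98.6%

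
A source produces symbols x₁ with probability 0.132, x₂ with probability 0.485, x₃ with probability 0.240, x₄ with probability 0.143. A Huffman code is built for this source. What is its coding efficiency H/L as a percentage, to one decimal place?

Entropy H = −Σ p log₂ p ≈ 1.7873 bits.
Huffman merges: 33/250+143/1000→11/40; 6/25+11/40→103/200; 97/200+103/200→1. L = 179/100 ≈ 1.7900.
Efficiency = H/L = 1.7873/1.7900 = 99.9%.

99.9%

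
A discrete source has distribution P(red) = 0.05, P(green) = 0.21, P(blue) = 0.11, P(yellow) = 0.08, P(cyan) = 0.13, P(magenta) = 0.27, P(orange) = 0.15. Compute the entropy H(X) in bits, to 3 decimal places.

H = −Σ pᵢ log₂ pᵢ.
−0.05·log₂(0.05) = 0.2161
−0.21·log₂(0.21) = 0.4728
−0.11·log₂(0.11) = 0.3503
−0.08·log₂(0.08) = 0.2915
−0.13·log₂(0.13) = 0.3826
−0.27·log₂(0.27) = 0.5100
−0.15·log₂(0.15) = 0.4105
Sum ≈ 2.6339 → 2.634 bits.

2.634 bits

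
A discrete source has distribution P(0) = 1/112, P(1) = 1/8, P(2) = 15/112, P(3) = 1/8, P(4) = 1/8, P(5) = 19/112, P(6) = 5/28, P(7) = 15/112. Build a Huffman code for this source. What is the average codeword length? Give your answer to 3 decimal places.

2.955 bits/symbol

Repeatedly combine the two least-probable nodes; the expected code length is the sum of the merged weights.
merge 1/112 + 1/8 → 15/112
merge 1/8 + 1/8 → 1/4
merge 15/112 + 15/112 → 15/56
merge 15/112 + 19/112 → 17/56
merge 5/28 + 1/4 → 3/7
merge 15/56 + 17/56 → 4/7
merge 3/7 + 4/7 → 1
L = 15/112 + 1/4 + 15/56 + 17/56 + 3/7 + 4/7 + 1 = 331/112 ≈ 2.955 bits/symbol.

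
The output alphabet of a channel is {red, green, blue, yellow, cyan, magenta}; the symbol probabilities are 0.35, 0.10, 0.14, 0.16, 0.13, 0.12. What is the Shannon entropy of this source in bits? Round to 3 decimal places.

H = −Σ pᵢ log₂ pᵢ.
−0.35·log₂(0.35) = 0.5301
−0.10·log₂(0.10) = 0.3322
−0.14·log₂(0.14) = 0.3971
−0.16·log₂(0.16) = 0.4230
−0.13·log₂(0.13) = 0.3826
−0.12·log₂(0.12) = 0.3671
Sum ≈ 2.4321 → 2.432 bits.

2.432 bits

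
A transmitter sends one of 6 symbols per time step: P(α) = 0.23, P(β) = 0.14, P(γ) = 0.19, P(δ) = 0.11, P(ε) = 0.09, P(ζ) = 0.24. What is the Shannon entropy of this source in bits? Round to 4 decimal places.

H = −Σ pᵢ log₂ pᵢ.
−0.23·log₂(0.23) = 0.4877
−0.14·log₂(0.14) = 0.3971
−0.19·log₂(0.19) = 0.4552
−0.11·log₂(0.11) = 0.3503
−0.09·log₂(0.09) = 0.3127
−0.24·log₂(0.24) = 0.4941
Sum ≈ 2.4971 → 2.4971 bits.

2.4971 bits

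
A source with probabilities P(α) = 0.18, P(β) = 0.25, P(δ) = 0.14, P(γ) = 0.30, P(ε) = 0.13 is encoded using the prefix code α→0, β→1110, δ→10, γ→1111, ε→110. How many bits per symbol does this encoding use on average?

3.05 bits/symbol

L̄ = Σ pᵢ·ℓᵢ = 0.18·1 + 0.25·4 + 0.14·2 + 0.30·4 + 0.13·3 = 3.05 bits/symbol.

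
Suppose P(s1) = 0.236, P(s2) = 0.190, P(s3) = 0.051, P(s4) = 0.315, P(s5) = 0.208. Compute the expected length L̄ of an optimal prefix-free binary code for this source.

2.241 bits/symbol

Repeatedly combine the two least-probable nodes; the expected code length is the sum of the merged weights.
merge 51/1000 + 19/100 → 241/1000
merge 26/125 + 59/250 → 111/250
merge 241/1000 + 63/200 → 139/250
merge 111/250 + 139/250 → 1
L = 241/1000 + 111/250 + 139/250 + 1 = 2241/1000 = 2.241 bits/symbol.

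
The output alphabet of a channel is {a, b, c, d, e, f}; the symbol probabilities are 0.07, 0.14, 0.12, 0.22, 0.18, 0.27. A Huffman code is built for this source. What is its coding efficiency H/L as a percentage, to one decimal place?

Entropy H = −Σ p log₂ p ≈ 2.4686 bits.
Huffman merges: 7/100+3/25→19/100; 7/50+9/50→8/25; 19/100+11/50→41/100; 27/100+8/25→59/100; 41/100+59/100→1. L = 251/100 ≈ 2.5100.
Efficiency = H/L = 2.4686/2.5100 = 98.4%.

98.4%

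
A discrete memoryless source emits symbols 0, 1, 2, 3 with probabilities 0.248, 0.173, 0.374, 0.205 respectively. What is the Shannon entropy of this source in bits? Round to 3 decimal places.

1.936 bits

H = −Σ pᵢ log₂ pᵢ.
−0.248·log₂(0.248) = 0.4989
−0.173·log₂(0.173) = 0.4379
−0.374·log₂(0.374) = 0.5307
−0.205·log₂(0.205) = 0.4687
Sum ≈ 1.9361 → 1.936 bits.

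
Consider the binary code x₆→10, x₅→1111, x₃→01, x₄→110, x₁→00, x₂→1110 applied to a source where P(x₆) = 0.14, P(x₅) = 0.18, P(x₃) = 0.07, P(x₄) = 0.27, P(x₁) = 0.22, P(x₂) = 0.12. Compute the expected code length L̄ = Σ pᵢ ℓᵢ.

2.87 bits/symbol

L̄ = Σ pᵢ·ℓᵢ = 0.14·2 + 0.18·4 + 0.07·2 + 0.27·3 + 0.22·2 + 0.12·4 = 2.87 bits/symbol.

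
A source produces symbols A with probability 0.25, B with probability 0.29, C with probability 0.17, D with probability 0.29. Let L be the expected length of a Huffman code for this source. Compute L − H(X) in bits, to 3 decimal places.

0.030 bits

Entropy H = −Σ p log₂ p ≈ 1.9704 bits.
Huffman merges: 17/100+1/4→21/50; 29/100+29/100→29/50; 21/50+29/50→1. L = 2 ≈ 2.0000.
L − H = 2.0000 − 1.9704 = 0.030 bits.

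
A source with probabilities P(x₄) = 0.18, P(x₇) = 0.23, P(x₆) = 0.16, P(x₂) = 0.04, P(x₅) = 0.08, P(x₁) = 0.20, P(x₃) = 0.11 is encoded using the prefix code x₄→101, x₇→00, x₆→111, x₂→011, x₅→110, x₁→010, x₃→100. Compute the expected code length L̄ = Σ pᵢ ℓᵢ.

2.77 bits/symbol

L̄ = Σ pᵢ·ℓᵢ = 0.18·3 + 0.23·2 + 0.16·3 + 0.04·3 + 0.08·3 + 0.20·3 + 0.11·3 = 2.77 bits/symbol.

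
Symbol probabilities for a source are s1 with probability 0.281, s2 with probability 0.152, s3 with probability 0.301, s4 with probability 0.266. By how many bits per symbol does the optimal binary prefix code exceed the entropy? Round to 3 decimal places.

Entropy H = −Σ p log₂ p ≈ 1.9573 bits.
Huffman merges: 19/125+133/500→209/500; 281/1000+301/1000→291/500; 209/500+291/500→1. L = 2 ≈ 2.0000.
L − H = 2.0000 − 1.9573 = 0.043 bits.

0.043 bits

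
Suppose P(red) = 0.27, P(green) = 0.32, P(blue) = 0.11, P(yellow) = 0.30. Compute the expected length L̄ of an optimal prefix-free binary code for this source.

Repeatedly combine the two least-probable nodes; the expected code length is the sum of the merged weights.
merge 11/100 + 27/100 → 19/50
merge 3/10 + 8/25 → 31/50
merge 19/50 + 31/50 → 1
L = 19/50 + 31/50 + 1 = 2 bits/symbol.

2 bits/symbol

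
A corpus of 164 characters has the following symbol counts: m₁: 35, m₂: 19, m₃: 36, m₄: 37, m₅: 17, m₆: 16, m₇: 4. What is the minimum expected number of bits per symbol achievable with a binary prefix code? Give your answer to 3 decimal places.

2.677 bits/symbol

Probabilities are the counts divided by 164.
Repeatedly combine the two least-probable nodes; the expected code length is the sum of the merged weights.
merge 1/41 + 4/41 → 5/41
merge 17/164 + 19/164 → 9/41
merge 5/41 + 35/164 → 55/164
merge 9/41 + 9/41 → 18/41
merge 37/164 + 55/164 → 23/41
merge 18/41 + 23/41 → 1
L = 5/41 + 9/41 + 55/164 + 18/41 + 23/41 + 1 = 439/164 ≈ 2.677 bits/symbol.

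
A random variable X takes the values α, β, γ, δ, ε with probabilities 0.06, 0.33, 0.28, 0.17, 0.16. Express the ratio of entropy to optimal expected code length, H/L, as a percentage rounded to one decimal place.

96.5%

Entropy H = −Σ p log₂ p ≈ 2.1432 bits.
Huffman merges: 3/50+4/25→11/50; 17/100+11/50→39/100; 7/25+33/100→61/100; 39/100+61/100→1. L = 111/50 ≈ 2.2200.
Efficiency = H/L = 2.1432/2.2200 = 96.5%.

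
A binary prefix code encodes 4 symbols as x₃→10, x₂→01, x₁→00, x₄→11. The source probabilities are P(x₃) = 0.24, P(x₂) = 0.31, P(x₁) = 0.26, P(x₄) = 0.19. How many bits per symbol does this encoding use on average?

L̄ = Σ pᵢ·ℓᵢ = 0.24·2 + 0.31·2 + 0.26·2 + 0.19·2 = 2 bits/symbol.

2 bits/symbol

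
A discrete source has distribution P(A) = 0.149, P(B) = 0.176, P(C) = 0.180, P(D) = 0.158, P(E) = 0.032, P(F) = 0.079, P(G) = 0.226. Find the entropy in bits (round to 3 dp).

H = −Σ pᵢ log₂ pᵢ.
−0.149·log₂(0.149) = 0.4092
−0.176·log₂(0.176) = 0.4411
−0.180·log₂(0.180) = 0.4453
−0.158·log₂(0.158) = 0.4206
−0.032·log₂(0.032) = 0.1589
−0.079·log₂(0.079) = 0.2893
−0.226·log₂(0.226) = 0.4849
Sum ≈ 2.6494 → 2.649 bits.

2.649 bits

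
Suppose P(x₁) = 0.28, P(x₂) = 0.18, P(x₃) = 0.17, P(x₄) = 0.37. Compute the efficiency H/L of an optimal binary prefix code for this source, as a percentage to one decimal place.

Entropy H = −Σ p log₂ p ≈ 1.9248 bits.
Huffman merges: 17/100+9/50→7/20; 7/25+7/20→63/100; 37/100+63/100→1. L = 99/50 ≈ 1.9800.
Efficiency = H/L = 1.9248/1.9800 = 97.2%.

97.2%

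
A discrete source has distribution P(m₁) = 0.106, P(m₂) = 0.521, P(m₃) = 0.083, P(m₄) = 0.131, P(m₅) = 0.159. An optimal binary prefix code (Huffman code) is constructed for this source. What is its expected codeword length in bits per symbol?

1.958 bits/symbol

Repeatedly combine the two least-probable nodes; the expected code length is the sum of the merged weights.
merge 83/1000 + 53/500 → 189/1000
merge 131/1000 + 159/1000 → 29/100
merge 189/1000 + 29/100 → 479/1000
merge 479/1000 + 521/1000 → 1
L = 189/1000 + 29/100 + 479/1000 + 1 = 979/500 = 1.958 bits/symbol.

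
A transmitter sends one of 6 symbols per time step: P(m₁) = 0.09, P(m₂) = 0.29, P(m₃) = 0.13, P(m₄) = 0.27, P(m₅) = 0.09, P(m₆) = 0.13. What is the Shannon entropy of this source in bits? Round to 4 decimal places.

2.4185 bits

H = −Σ pᵢ log₂ pᵢ.
−0.09·log₂(0.09) = 0.3127
−0.29·log₂(0.29) = 0.5179
−0.13·log₂(0.13) = 0.3826
−0.27·log₂(0.27) = 0.5100
−0.09·log₂(0.09) = 0.3127
−0.13·log₂(0.13) = 0.3826
Sum ≈ 2.4185 → 2.4185 bits.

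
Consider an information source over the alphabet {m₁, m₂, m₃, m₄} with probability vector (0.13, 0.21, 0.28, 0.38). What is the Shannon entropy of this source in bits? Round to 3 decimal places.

H = −Σ pᵢ log₂ pᵢ.
−0.13·log₂(0.13) = 0.3826
−0.21·log₂(0.21) = 0.4728
−0.28·log₂(0.28) = 0.5142
−0.38·log₂(0.38) = 0.5305
Sum ≈ 1.9001 → 1.900 bits.

1.900 bits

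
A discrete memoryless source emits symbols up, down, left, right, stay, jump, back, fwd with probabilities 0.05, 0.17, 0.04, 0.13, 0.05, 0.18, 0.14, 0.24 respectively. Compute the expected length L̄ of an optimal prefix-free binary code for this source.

Repeatedly combine the two least-probable nodes; the expected code length is the sum of the merged weights.
merge 1/25 + 1/20 → 9/100
merge 1/20 + 9/100 → 7/50
merge 13/100 + 7/50 → 27/100
merge 7/50 + 17/100 → 31/100
merge 9/50 + 6/25 → 21/50
merge 27/100 + 31/100 → 29/50
merge 21/50 + 29/50 → 1
L = 9/100 + 7/50 + 27/100 + 31/100 + 21/50 + 29/50 + 1 = 281/100 = 2.81 bits/symbol.

2.81 bits/symbol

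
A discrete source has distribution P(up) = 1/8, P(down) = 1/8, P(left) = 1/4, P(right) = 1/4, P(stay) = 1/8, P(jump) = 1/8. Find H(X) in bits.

Each probability is a power of 1/2, so log₂(1/p) is an integer.
H = Σ p·log₂(1/p) = 1/8·3 + 1/8·3 + 1/4·2 + 1/4·2 + 1/8·3 + 1/8·3 = 2.5 bits.

2.5 bits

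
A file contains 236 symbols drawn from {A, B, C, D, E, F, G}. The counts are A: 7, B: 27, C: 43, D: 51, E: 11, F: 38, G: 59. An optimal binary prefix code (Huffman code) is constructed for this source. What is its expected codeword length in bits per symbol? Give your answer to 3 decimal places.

2.610 bits/symbol

Probabilities are the counts divided by 236.
Repeatedly combine the two least-probable nodes; the expected code length is the sum of the merged weights.
merge 7/236 + 11/236 → 9/118
merge 9/118 + 27/236 → 45/236
merge 19/118 + 43/236 → 81/236
merge 45/236 + 51/236 → 24/59
merge 1/4 + 81/236 → 35/59
merge 24/59 + 35/59 → 1
L = 9/118 + 45/236 + 81/236 + 24/59 + 35/59 + 1 = 154/59 ≈ 2.610 bits/symbol.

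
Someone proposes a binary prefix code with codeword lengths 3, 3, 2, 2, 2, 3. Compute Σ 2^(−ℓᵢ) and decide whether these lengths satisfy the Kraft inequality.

With common denominator 2^3 = 8: Σ 2^(−ℓᵢ) = 1/8 + 1/8 + 2/8 + 2/8 + 2/8 + 1/8 = 9/8 = 1.125.
Kraft's inequality requires Σ ≤ 1; here Σ = 1.125 > 1, so no such prefix code exists.

1.125; no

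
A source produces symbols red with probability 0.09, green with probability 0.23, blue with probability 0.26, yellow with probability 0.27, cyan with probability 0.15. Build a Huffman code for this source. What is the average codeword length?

Repeatedly combine the two least-probable nodes; the expected code length is the sum of the merged weights.
merge 9/100 + 3/20 → 6/25
merge 23/100 + 6/25 → 47/100
merge 13/50 + 27/100 → 53/100
merge 47/100 + 53/100 → 1
L = 6/25 + 47/100 + 53/100 + 1 = 56/25 = 2.24 bits/symbol.

2.24 bits/symbol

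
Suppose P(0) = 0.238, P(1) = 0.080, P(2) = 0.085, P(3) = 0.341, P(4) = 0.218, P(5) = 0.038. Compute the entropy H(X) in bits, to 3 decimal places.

H = −Σ pᵢ log₂ pᵢ.
−0.238·log₂(0.238) = 0.4929
−0.080·log₂(0.080) = 0.2915
−0.085·log₂(0.085) = 0.3023
−0.341·log₂(0.341) = 0.5293
−0.218·log₂(0.218) = 0.4791
−0.038·log₂(0.038) = 0.1793
Sum ≈ 2.2743 → 2.274 bits.

2.274 bits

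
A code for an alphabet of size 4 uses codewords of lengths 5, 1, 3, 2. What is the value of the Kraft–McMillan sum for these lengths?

With common denominator 2^5 = 32: Σ 2^(−ℓᵢ) = 1/32 + 16/32 + 4/32 + 8/32 = 29/32 = 0.90625.

0.90625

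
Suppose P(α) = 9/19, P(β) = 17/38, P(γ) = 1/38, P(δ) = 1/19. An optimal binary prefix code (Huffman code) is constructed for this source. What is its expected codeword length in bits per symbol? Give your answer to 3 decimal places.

Repeatedly combine the two least-probable nodes; the expected code length is the sum of the merged weights.
merge 1/38 + 1/19 → 3/38
merge 3/38 + 17/38 → 10/19
merge 9/19 + 10/19 → 1
L = 3/38 + 10/19 + 1 = 61/38 ≈ 1.605 bits/symbol.

1.605 bits/symbol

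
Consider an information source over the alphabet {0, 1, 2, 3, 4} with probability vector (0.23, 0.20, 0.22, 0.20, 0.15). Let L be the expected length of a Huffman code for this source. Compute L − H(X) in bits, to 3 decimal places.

Entropy H = −Σ p log₂ p ≈ 2.3076 bits.
Huffman merges: 3/20+1/5→7/20; 1/5+11/50→21/50; 23/100+7/20→29/50; 21/50+29/50→1. L = 47/20 ≈ 2.3500.
L − H = 2.3500 − 2.3076 = 0.042 bits.

0.042 bits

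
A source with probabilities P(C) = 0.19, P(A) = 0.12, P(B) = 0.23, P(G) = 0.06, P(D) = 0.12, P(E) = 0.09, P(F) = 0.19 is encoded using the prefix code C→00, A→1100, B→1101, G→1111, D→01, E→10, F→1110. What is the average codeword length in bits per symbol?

L̄ = Σ pᵢ·ℓᵢ = 0.19·2 + 0.12·4 + 0.23·4 + 0.06·4 + 0.12·2 + 0.09·2 + 0.19·4 = 3.2 bits/symbol.

3.2 bits/symbol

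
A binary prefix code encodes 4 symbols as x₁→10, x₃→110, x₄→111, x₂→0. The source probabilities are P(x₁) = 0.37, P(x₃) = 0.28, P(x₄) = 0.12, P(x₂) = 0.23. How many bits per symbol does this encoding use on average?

L̄ = Σ pᵢ·ℓᵢ = 0.37·2 + 0.28·3 + 0.12·3 + 0.23·1 = 2.17 bits/symbol.

2.17 bits/symbol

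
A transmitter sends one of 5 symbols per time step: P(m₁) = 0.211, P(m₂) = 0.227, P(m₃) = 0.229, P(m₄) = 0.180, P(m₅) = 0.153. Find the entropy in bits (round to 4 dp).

H = −Σ pᵢ log₂ pᵢ.
−0.211·log₂(0.211) = 0.4736
−0.227·log₂(0.227) = 0.4856
−0.229·log₂(0.229) = 0.4870
−0.180·log₂(0.180) = 0.4453
−0.153·log₂(0.153) = 0.4144
Sum ≈ 2.3059 → 2.3059 bits.

2.3059 bits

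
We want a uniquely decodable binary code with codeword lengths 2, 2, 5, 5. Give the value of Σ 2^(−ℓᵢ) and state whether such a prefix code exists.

0.5625; yes

With common denominator 2^5 = 32: Σ 2^(−ℓᵢ) = 8/32 + 8/32 + 1/32 + 1/32 = 18/32 = 0.5625.
Kraft's inequality requires Σ ≤ 1; here Σ = 0.5625 ≤ 1, so such a prefix code exists.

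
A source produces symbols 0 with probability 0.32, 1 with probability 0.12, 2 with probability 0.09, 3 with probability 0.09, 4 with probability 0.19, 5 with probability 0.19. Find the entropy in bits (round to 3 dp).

H = −Σ pᵢ log₂ pᵢ.
−0.32·log₂(0.32) = 0.5260
−0.12·log₂(0.12) = 0.3671
−0.09·log₂(0.09) = 0.3127
−0.09·log₂(0.09) = 0.3127
−0.19·log₂(0.19) = 0.4552
−0.19·log₂(0.19) = 0.4552
Sum ≈ 2.4289 → 2.429 bits.

2.429 bits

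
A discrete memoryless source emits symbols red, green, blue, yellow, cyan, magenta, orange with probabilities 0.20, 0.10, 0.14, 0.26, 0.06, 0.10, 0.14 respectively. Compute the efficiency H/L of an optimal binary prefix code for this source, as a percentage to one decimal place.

99.0%

Entropy H = −Σ p log₂ p ≈ 2.6718 bits.
Huffman merges: 3/50+1/10→4/25; 1/10+7/50→6/25; 7/50+4/25→3/10; 1/5+6/25→11/25; 13/50+3/10→14/25; 11/25+14/25→1. L = 27/10 ≈ 2.7000.
Efficiency = H/L = 2.6718/2.7000 = 99.0%.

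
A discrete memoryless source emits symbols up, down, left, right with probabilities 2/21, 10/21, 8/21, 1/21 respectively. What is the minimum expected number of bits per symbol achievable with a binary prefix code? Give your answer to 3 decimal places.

1.667 bits/symbol

Repeatedly combine the two least-probable nodes; the expected code length is the sum of the merged weights.
merge 1/21 + 2/21 → 1/7
merge 1/7 + 8/21 → 11/21
merge 10/21 + 11/21 → 1
L = 1/7 + 11/21 + 1 = 5/3 ≈ 1.667 bits/symbol.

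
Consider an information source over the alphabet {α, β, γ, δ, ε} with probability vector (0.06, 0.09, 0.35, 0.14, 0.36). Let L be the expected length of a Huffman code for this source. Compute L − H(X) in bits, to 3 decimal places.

0.066 bits

Entropy H = −Σ p log₂ p ≈ 2.0140 bits.
Huffman merges: 3/50+9/100→3/20; 7/50+3/20→29/100; 29/100+7/20→16/25; 9/25+16/25→1. L = 52/25 ≈ 2.0800.
L − H = 2.0800 − 2.0140 = 0.066 bits.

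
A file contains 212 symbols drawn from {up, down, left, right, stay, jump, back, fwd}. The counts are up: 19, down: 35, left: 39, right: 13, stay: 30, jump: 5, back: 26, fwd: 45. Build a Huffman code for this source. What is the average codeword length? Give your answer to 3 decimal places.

2.863 bits/symbol

Probabilities are the counts divided by 212.
Repeatedly combine the two least-probable nodes; the expected code length is the sum of the merged weights.
merge 5/212 + 13/212 → 9/106
merge 9/106 + 19/212 → 37/212
merge 13/106 + 15/106 → 14/53
merge 35/212 + 37/212 → 18/53
merge 39/212 + 45/212 → 21/53
merge 14/53 + 18/53 → 32/53
merge 21/53 + 32/53 → 1
L = 9/106 + 37/212 + 14/53 + 18/53 + 21/53 + 32/53 + 1 = 607/212 ≈ 2.863 bits/symbol.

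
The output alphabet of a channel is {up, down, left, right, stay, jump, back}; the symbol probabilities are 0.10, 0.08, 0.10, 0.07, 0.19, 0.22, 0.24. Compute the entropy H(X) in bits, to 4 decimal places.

2.6544 bits

H = −Σ pᵢ log₂ pᵢ.
−0.10·log₂(0.10) = 0.3322
−0.08·log₂(0.08) = 0.2915
−0.10·log₂(0.10) = 0.3322
−0.07·log₂(0.07) = 0.2686
−0.19·log₂(0.19) = 0.4552
−0.22·log₂(0.22) = 0.4806
−0.24·log₂(0.24) = 0.4941
Sum ≈ 2.6544 → 2.6544 bits.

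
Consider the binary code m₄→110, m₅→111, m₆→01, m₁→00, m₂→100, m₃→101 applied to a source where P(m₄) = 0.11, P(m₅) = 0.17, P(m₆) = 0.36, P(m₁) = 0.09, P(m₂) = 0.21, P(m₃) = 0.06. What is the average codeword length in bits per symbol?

L̄ = Σ pᵢ·ℓᵢ = 0.11·3 + 0.17·3 + 0.36·2 + 0.09·2 + 0.21·3 + 0.06·3 = 2.55 bits/symbol.

2.55 bits/symbol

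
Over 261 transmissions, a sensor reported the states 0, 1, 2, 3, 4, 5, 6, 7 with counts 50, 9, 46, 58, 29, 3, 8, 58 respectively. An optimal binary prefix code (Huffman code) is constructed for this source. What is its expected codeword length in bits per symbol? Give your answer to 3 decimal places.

2.670 bits/symbol

Probabilities are the counts divided by 261.
Repeatedly combine the two least-probable nodes; the expected code length is the sum of the merged weights.
merge 1/87 + 8/261 → 11/261
merge 1/29 + 11/261 → 20/261
merge 20/261 + 1/9 → 49/261
merge 46/261 + 49/261 → 95/261
merge 50/261 + 2/9 → 12/29
merge 2/9 + 95/261 → 17/29
merge 12/29 + 17/29 → 1
L = 11/261 + 20/261 + 49/261 + 95/261 + 12/29 + 17/29 + 1 = 697/261 ≈ 2.670 bits/symbol.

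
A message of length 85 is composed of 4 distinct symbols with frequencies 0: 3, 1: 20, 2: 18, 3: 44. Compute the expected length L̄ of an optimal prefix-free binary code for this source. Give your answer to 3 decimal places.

Probabilities are the counts divided by 85.
Repeatedly combine the two least-probable nodes; the expected code length is the sum of the merged weights.
merge 3/85 + 18/85 → 21/85
merge 4/17 + 21/85 → 41/85
merge 41/85 + 44/85 → 1
L = 21/85 + 41/85 + 1 = 147/85 ≈ 1.729 bits/symbol.

1.729 bits/symbol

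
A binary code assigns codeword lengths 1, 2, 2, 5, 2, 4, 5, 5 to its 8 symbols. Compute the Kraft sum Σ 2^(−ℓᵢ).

1.40625

With common denominator 2^5 = 32: Σ 2^(−ℓᵢ) = 16/32 + 8/32 + 8/32 + 1/32 + 8/32 + 2/32 + 1/32 + 1/32 = 45/32 = 1.40625.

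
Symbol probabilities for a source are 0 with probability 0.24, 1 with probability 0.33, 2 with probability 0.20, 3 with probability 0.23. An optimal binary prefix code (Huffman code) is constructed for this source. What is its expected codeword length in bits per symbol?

2 bits/symbol

Repeatedly combine the two least-probable nodes; the expected code length is the sum of the merged weights.
merge 1/5 + 23/100 → 43/100
merge 6/25 + 33/100 → 57/100
merge 43/100 + 57/100 → 1
L = 43/100 + 57/100 + 1 = 2 bits/symbol.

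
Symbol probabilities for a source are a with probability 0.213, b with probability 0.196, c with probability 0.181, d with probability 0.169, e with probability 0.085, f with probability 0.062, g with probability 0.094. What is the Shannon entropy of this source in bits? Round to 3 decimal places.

2.687 bits

H = −Σ pᵢ log₂ pᵢ.
−0.213·log₂(0.213) = 0.4752
−0.196·log₂(0.196) = 0.4608
−0.181·log₂(0.181) = 0.4463
−0.169·log₂(0.169) = 0.4335
−0.085·log₂(0.085) = 0.3023
−0.062·log₂(0.062) = 0.2487
−0.094·log₂(0.094) = 0.3207
Sum ≈ 2.6875 → 2.687 bits.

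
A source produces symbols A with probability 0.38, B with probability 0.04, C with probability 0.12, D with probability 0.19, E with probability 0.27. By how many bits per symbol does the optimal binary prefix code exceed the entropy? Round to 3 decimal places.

Entropy H = −Σ p log₂ p ≈ 2.0485 bits.
Huffman merges: 1/25+3/25→4/25; 4/25+19/100→7/20; 27/100+7/20→31/50; 19/50+31/50→1. L = 213/100 ≈ 2.1300.
L − H = 2.1300 − 2.0485 = 0.081 bits.

0.081 bits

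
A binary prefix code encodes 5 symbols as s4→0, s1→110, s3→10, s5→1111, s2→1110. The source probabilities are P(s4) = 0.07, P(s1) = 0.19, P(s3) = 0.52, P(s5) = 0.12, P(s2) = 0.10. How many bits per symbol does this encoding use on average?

2.56 bits/symbol

L̄ = Σ pᵢ·ℓᵢ = 0.07·1 + 0.19·3 + 0.52·2 + 0.12·4 + 0.10·4 = 2.56 bits/symbol.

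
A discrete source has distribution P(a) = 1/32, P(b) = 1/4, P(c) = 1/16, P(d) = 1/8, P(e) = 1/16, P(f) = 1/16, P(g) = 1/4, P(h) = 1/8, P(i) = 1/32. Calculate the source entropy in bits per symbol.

2.8125 bits

Each probability is a power of 1/2, so log₂(1/p) is an integer.
H = Σ p·log₂(1/p) = 1/32·5 + 1/4·2 + 1/16·4 + 1/8·3 + 1/16·4 + 1/16·4 + 1/4·2 + 1/8·3 + 1/32·5 = 2.8125 bits.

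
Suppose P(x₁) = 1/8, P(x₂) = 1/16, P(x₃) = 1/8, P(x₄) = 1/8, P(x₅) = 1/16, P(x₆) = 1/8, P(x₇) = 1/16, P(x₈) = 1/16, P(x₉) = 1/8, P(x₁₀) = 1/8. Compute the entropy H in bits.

3.25 bits

Each probability is a power of 1/2, so log₂(1/p) is an integer.
H = Σ p·log₂(1/p) = 1/8·3 + 1/16·4 + 1/8·3 + 1/8·3 + 1/16·4 + 1/8·3 + 1/16·4 + 1/16·4 + 1/8·3 + 1/8·3 = 3.25 bits.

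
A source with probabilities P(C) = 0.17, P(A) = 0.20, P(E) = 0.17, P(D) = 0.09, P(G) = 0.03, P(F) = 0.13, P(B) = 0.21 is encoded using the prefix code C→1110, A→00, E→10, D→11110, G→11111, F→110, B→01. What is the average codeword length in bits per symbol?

L̄ = Σ pᵢ·ℓᵢ = 0.17·4 + 0.20·2 + 0.17·2 + 0.09·5 + 0.03·5 + 0.13·3 + 0.21·2 = 2.83 bits/symbol.

2.83 bits/symbol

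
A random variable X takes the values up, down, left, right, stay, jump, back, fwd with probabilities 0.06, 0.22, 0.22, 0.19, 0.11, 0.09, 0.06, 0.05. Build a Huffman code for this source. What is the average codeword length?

2.82 bits/symbol

Repeatedly combine the two least-probable nodes; the expected code length is the sum of the merged weights.
merge 1/20 + 3/50 → 11/100
merge 3/50 + 9/100 → 3/20
merge 11/100 + 11/100 → 11/50
merge 3/20 + 19/100 → 17/50
merge 11/50 + 11/50 → 11/25
merge 11/50 + 17/50 → 14/25
merge 11/25 + 14/25 → 1
L = 11/100 + 3/20 + 11/50 + 17/50 + 11/25 + 14/25 + 1 = 141/50 = 2.82 bits/symbol.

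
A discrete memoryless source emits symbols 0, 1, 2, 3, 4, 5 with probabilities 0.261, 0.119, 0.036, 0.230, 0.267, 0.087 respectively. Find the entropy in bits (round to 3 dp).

2.347 bits

H = −Σ pᵢ log₂ pᵢ.
−0.261·log₂(0.261) = 0.5058
−0.119·log₂(0.119) = 0.3654
−0.036·log₂(0.036) = 0.1727
−0.230·log₂(0.230) = 0.4877
−0.267·log₂(0.267) = 0.5087
−0.087·log₂(0.087) = 0.3065
Sum ≈ 2.3467 → 2.347 bits.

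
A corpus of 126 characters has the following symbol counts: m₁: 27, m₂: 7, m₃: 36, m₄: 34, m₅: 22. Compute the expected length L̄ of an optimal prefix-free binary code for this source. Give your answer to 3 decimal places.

2.230 bits/symbol

Probabilities are the counts divided by 126.
Repeatedly combine the two least-probable nodes; the expected code length is the sum of the merged weights.
merge 1/18 + 11/63 → 29/126
merge 3/14 + 29/126 → 4/9
merge 17/63 + 2/7 → 5/9
merge 4/9 + 5/9 → 1
L = 29/126 + 4/9 + 5/9 + 1 = 281/126 ≈ 2.230 bits/symbol.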